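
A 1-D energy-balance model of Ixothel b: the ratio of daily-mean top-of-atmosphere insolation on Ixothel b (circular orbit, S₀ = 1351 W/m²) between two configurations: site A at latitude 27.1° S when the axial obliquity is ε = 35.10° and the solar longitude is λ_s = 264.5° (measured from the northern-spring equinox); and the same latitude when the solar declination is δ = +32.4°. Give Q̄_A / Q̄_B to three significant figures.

Q̄_A / Q̄_B ≈ 2.91

— Configuration A (φ=-27.1°):
Solar declination: sin δ = sin ε · sin λ_s = sin 35.10° × sin 264.5° = -0.57236, so δ = -34.915°.
cos H₀ = −tan(-27.1°) tan(-34.915°) = -0.3572, H₀ = 1.9360 rad.
Bracket: H₀ sin φ sin δ + cos φ cos δ sin H₀ = 1.9360×-0.45554×-0.57236 + 0.89021×0.82000×0.93403 = 0.504779 + 0.681816 = 1.186595.
Q̄ = (S₀/π) × [bracket] = (1351/π) × 1.186595 = 510.28 W/m².
— Configuration B (φ=-27.1°):
cos H₀ = −tan(-27.1°) tan(+32.400°) = 0.3248, H₀ = 1.2400 rad.
Bracket: H₀ sin φ sin δ + cos φ cos δ sin H₀ = 1.2400×-0.45554×0.53583 + 0.89021×0.84433×0.94580 = -0.302674 + 0.710893 = 0.408219.
Q̄ = (S₀/π) × [bracket] = (1351/π) × 0.408219 = 175.55 W/m².
Ratio Q̄_A / Q̄_B = 510.28 / 175.55 = 2.907.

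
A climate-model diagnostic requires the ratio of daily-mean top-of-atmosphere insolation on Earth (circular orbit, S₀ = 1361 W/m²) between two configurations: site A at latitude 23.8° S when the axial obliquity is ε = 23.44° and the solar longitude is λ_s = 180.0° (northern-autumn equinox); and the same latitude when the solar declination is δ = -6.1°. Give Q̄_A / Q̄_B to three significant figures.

Q̄_A / Q̄_B ≈ 0.935

— Configuration A (φ=-23.8°):
Solar declination: sin δ = sin ε · sin λ_s = sin 23.44° × sin 180.0° = 0.00000, so δ = +0.000°.
cos H₀ = −tan(-23.8°) tan(+0.000°) = 0.0000, H₀ = 1.5708 rad.
Bracket: H₀ sin φ sin δ + cos φ cos δ sin H₀ = 1.5708×-0.40355×0.00000 + 0.91496×1.00000×1.00000 = -0.000000 + 0.914960 = 0.914960.
Q̄ = (S₀/π) × [bracket] = (1361/π) × 0.914960 = 396.38 W/m².
— Configuration B (φ=-23.8°):
cos H₀ = −tan(-23.8°) tan(-6.100°) = -0.0471, H₀ = 1.6179 rad.
Bracket: H₀ sin φ sin δ + cos φ cos δ sin H₀ = 1.6179×-0.40355×-0.10626 + 0.91496×0.99434×0.99889 = 0.069378 + 0.908771 = 0.978149.
Q̄ = (S₀/π) × [bracket] = (1361/π) × 0.978149 = 423.75 W/m².
Ratio Q̄_A / Q̄_B = 396.38 / 423.75 = 0.9354.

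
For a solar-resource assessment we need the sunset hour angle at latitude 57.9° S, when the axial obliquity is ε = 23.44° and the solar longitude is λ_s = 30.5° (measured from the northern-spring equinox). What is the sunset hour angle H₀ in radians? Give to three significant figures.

Solar declination: sin δ = sin ε · sin λ_s = sin 23.44° × sin 30.5° = 0.20189, so δ = +11.648°.
cos H₀ = −tan φ · tan δ = −tan(-57.9°) × tan(+11.648°) = 0.3286, so H₀ = 1.2360 rad = 70.82°.

H₀ = 1.24 rad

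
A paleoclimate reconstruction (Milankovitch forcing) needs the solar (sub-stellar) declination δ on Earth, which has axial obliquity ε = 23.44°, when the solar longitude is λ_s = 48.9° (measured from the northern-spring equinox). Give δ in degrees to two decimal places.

δ = +17.44°

sin δ = sin ε · sin λ_s = sin 23.44° × sin 48.9° = 0.299759.
δ = arcsin(0.299759) = +17.44°.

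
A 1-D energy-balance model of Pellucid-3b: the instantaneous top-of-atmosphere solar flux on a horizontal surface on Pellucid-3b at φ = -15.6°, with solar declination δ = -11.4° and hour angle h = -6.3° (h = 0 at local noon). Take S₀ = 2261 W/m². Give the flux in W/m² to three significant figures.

2.24e+03 W/m²

cos θ_z = sin φ sin δ + cos φ cos δ cos h = 0.053154 + 0.938459 = 0.991613.
Flux = S₀ · cos θ_z = 2261 × 0.991613 = 2242 W/m².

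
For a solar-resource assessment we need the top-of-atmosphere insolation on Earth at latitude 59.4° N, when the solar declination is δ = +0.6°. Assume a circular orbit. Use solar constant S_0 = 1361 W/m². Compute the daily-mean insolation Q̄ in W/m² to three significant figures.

cos h₀ = −tan(+59.4°) tan(+0.600°) = -0.0177, h₀ = 1.5885 rad.
Bracket: h₀ sin ϕ sin δ + cos ϕ cos δ sin h₀ = 1.5885×0.86074×0.01047 + 0.50904×0.99995×0.99984 = 0.014315 + 0.508933 = 0.523248.
Q̄ = (S_0/π) × [bracket] = (1361/π) × 0.523248 = 226.7 W/m².

Q̄ ≈ 227 W/m²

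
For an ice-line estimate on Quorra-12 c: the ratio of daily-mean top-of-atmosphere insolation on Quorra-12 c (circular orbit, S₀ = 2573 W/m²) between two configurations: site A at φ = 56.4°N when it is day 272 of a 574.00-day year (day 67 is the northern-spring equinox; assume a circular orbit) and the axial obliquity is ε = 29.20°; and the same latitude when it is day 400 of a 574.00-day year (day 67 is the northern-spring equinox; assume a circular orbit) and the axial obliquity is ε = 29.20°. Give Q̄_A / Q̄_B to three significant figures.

— Configuration A (φ=+56.4°):
Solar longitude: λ_s = 360° × (272 − 67)/574.00 = 128.571°.
sin δ = sin 29.20° × sin 128.571° = 0.38142, so δ = +22.422°.
cos H₀ = −tan(+56.4°) tan(+22.422°) = -0.6210, H₀ = 2.2409 rad.
Bracket: H₀ sin φ sin δ + cos φ cos δ sin H₀ = 2.2409×0.83292×0.38142 + 0.55339×0.92440×0.78378 = 0.711917 + 0.400946 = 1.112863.
Q̄ = (S₀/π) × [bracket] = (2573/π) × 1.112863 = 911.45 W/m².
— Configuration B (φ=+56.4°):
Solar longitude: λ_s = 360° × (400 − 67)/574.00 = 208.850°.
sin δ = sin 29.20° × sin 208.850° = -0.23540, so δ = -13.615°.
cos H₀ = −tan(+56.4°) tan(-13.615°) = 0.3646, H₀ = 1.1976 rad.
Bracket: H₀ sin φ sin δ + cos φ cos δ sin H₀ = 1.1976×0.83292×-0.23540 + 0.55339×0.97190×0.93118 = -0.234813 + 0.500826 = 0.266013.
Q̄ = (S₀/π) × [bracket] = (2573/π) × 0.266013 = 217.87 W/m².
Ratio Q̄_A / Q̄_B = 911.45 / 217.87 = 4.183.

Q̄_A / Q̄_B ≈ 4.18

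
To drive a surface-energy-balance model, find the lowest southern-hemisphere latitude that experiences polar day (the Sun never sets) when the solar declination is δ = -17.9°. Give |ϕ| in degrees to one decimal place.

|ϕ| = 72.1°

Polar day requires cos h₀ = −tan ϕ tan δ ≤ −1, i.e. tan ϕ tan δ ≥ 1.
The boundary is |tan ϕ| · |tan δ| = 1, so |ϕ| = 90° − |δ| = 90° − 17.9° = 72.1° in the southern hemisphere.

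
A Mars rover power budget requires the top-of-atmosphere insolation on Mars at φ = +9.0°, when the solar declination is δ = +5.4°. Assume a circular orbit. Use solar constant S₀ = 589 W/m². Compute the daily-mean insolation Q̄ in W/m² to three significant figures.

cos H₀ = −tan(+9.0°) tan(+5.400°) = -0.0150, H₀ = 1.5858 rad.
Bracket: H₀ sin φ sin δ + cos φ cos δ sin H₀ = 1.5858×0.15643×0.09411 + 0.98769×0.99556×0.99989 = 0.023346 + 0.983196 = 1.006542.
Q̄ = (S₀/π) × [bracket] = (589/π) × 1.006542 = 188.7 W/m².

Q̄ ≈ 189 W/m²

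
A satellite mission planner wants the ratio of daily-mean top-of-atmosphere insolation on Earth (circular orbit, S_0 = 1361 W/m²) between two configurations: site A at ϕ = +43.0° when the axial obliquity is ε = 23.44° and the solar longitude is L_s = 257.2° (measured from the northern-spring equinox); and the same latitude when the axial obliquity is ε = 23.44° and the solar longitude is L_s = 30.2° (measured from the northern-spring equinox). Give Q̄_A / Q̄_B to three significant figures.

Q̄_A / Q̄_B ≈ 0.330

— Configuration A (ϕ=+43.0°):
Solar declination: sin δ = sin ε · sin L_s = sin 23.44° × sin 257.2° = -0.38790, so δ = -22.824°.
cos h₀ = −tan(+43.0°) tan(-22.824°) = 0.3925, h₀ = 1.1675 rad.
Bracket: h₀ sin ϕ sin δ + cos ϕ cos δ sin h₀ = 1.1675×0.68200×-0.38790 + 0.73135×0.92170×0.91977 = -0.308860 + 0.620003 = 0.311143.
Q̄ = (S_0/π) × [bracket] = (1361/π) × 0.311143 = 134.79 W/m².
— Configuration B (ϕ=+43.0°):
Solar declination: sin δ = sin ε · sin L_s = sin 23.44° × sin 30.2° = 0.20010, so δ = +11.543°.
cos h₀ = −tan(+43.0°) tan(+11.543°) = -0.1904, h₀ = 1.7624 rad.
Bracket: h₀ sin ϕ sin δ + cos ϕ cos δ sin h₀ = 1.7624×0.68200×0.20010 + 0.73135×0.97978×0.98170 = 0.240512 + 0.703449 = 0.943961.
Q̄ = (S_0/π) × [bracket] = (1361/π) × 0.943961 = 408.94 W/m².
Ratio Q̄_A / Q̄_B = 134.79 / 408.94 = 0.3296.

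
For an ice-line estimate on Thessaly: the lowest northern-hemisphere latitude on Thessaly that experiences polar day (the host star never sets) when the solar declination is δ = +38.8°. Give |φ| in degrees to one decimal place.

Polar day requires cos H₀ = −tan φ tan δ ≤ −1, i.e. tan φ tan δ ≥ 1.
The boundary is |tan φ| · |tan δ| = 1, so |φ| = 90° − |δ| = 90° − 38.8° = 51.2° in the northern hemisphere.

|φ| = 51.2°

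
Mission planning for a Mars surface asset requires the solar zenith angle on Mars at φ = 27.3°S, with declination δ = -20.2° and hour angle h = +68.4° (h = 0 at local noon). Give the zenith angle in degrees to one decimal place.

cos θ_z = sin φ sin δ + cos φ cos δ cos h = 0.158371 + 0.307002 = 0.465373.
θ_z = arccos(0.465373) = 62.3°.

θ_z = 62.3°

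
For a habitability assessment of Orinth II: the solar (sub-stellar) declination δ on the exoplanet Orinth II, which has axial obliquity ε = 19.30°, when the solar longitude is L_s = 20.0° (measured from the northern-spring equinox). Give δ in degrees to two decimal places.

δ = +6.49°

sin δ = sin ε · sin L_s = sin 19.30° × sin 20.0° = 0.113043.
δ = arcsin(0.113043) = +6.49°.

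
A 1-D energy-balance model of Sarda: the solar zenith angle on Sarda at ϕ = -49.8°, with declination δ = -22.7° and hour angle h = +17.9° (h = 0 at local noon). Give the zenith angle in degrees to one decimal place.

θ_z = 30.5°

cos θ_z = sin ϕ sin δ + cos ϕ cos δ cos h = 0.294754 + 0.566636 = 0.861390.
θ_z = arccos(0.861390) = 30.5°.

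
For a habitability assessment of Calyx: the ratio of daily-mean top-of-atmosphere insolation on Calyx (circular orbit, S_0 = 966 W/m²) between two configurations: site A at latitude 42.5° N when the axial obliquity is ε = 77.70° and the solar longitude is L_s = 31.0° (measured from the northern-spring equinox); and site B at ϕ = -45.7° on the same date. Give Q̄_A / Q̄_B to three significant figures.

Q̄_A / Q̄_B ≈ 8.49

— Configuration A (ϕ=+42.5°):
Solar declination: sin δ = sin ε · sin L_s = sin 77.70° × sin 31.0° = 0.50322, so δ = +30.213°.
cos h₀ = −tan(+42.5°) tan(+30.213°) = -0.5336, h₀ = 2.1336 rad.
Bracket: h₀ sin ϕ sin δ + cos ϕ cos δ sin h₀ = 2.1336×0.67559×0.50322 + 0.73728×0.86416×0.84574 = 0.725361 + 0.538845 = 1.264206.
Q̄ = (S_0/π) × [bracket] = (966/π) × 1.264206 = 388.73 W/m².
— Configuration B (ϕ=-45.7°):
cos h₀ = −tan(-45.7°) tan(+30.213°) = 0.5967, h₀ = 0.9314 rad.
Bracket: h₀ sin ϕ sin δ + cos ϕ cos δ sin h₀ = 0.9314×-0.71569×0.50322 + 0.69842×0.86416×0.80245 = -0.335443 + 0.484316 = 0.148873.
Q̄ = (S_0/π) × [bracket] = (966/π) × 0.148873 = 45.777 W/m².
Ratio Q̄_A / Q̄_B = 388.73 / 45.777 = 8.492.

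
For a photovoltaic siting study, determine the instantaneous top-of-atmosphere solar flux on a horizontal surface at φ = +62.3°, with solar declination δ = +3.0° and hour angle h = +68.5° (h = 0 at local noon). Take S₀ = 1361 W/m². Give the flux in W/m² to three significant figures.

295 W/m²

cos θ_z = sin φ sin δ + cos φ cos δ cos h = 0.046338 + 0.170132 = 0.216470.
Flux = S₀ · cos θ_z = 1361 × 0.216470 = 294.6 W/m².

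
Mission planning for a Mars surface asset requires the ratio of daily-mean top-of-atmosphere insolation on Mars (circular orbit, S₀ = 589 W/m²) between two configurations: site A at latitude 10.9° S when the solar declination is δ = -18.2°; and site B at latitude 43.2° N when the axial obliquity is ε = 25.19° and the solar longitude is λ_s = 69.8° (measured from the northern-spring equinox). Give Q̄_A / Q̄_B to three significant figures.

Q̄_A / Q̄_B ≈ 0.890

— Configuration A (φ=-10.9°):
cos H₀ = −tan(-10.9°) tan(-18.200°) = -0.0633, H₀ = 1.6342 rad.
Bracket: H₀ sin φ sin δ + cos φ cos δ sin H₀ = 1.6342×-0.18910×-0.31233 + 0.98196×0.94997×0.99799 = 0.096518 + 0.930958 = 1.027476.
Q̄ = (S₀/π) × [bracket] = (589/π) × 1.027476 = 192.64 W/m².
— Configuration B (φ=+43.2°):
Solar declination: sin δ = sin ε · sin λ_s = sin 25.19° × sin 69.8° = 0.39944, so δ = +23.543°.
cos H₀ = −tan(+43.2°) tan(+23.543°) = -0.4092, H₀ = 1.9923 rad.
Bracket: H₀ sin φ sin δ + cos φ cos δ sin H₀ = 1.9923×0.68455×0.39944 + 0.72897×0.91676×0.91246 = 0.544768 + 0.609788 = 1.154556.
Q̄ = (S₀/π) × [bracket] = (589/π) × 1.154556 = 216.46 W/m².
Ratio Q̄_A / Q̄_B = 192.64 / 216.46 = 0.8900.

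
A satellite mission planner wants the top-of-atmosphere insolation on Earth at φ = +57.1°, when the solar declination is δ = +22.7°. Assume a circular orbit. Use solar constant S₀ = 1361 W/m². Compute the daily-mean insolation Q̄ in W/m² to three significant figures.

cos H₀ = −tan(+57.1°) tan(+22.700°) = -0.6466, H₀ = 2.2739 rad.
Bracket: H₀ sin φ sin δ + cos φ cos δ sin H₀ = 2.2739×0.83962×0.38591 + 0.54317×0.92254×0.76282 = 0.736784 + 0.382246 = 1.119030.
Q̄ = (S₀/π) × [bracket] = (1361/π) × 1.119030 = 484.8 W/m².

Q̄ ≈ 485 W/m²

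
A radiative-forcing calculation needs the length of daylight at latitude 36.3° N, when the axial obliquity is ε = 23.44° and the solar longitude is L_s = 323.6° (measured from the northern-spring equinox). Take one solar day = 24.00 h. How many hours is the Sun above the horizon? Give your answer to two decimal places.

10.63 h

Solar declination: sin δ = sin ε · sin L_s = sin 23.44° × sin 323.6° = -0.23606, so δ = -13.654°.
cos h₀ = −tan ϕ · tan δ = −tan(+36.3°) × tan(-13.654°) = 0.1784, so h₀ = 1.3914 rad = 79.72°.
Daylight = 2h₀/(2π) × 24.00 h = (1.3914/π) × 24.00 = 10.63 h.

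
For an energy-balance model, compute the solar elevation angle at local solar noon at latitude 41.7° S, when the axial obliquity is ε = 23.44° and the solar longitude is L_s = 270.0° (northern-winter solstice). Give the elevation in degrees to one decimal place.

71.7°

Solar declination: sin δ = sin ε · sin L_s = sin 23.44° × sin 270.0° = -0.39779, so δ = -23.440°.
At local noon the hour angle is zero, so the zenith angle equals |ϕ − δ| = |-41.7° − (-23.440°)| = 18.260°.
Elevation = 90° − 18.260° = 71.7°.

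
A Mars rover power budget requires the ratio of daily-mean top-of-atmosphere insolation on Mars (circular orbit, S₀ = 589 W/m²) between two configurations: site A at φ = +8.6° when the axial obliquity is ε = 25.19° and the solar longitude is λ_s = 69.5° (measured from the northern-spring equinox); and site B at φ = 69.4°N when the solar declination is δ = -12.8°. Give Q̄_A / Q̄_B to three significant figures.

— Configuration A (φ=+8.6°):
Solar declination: sin δ = sin ε · sin λ_s = sin 25.19° × sin 69.5° = 0.39867, so δ = +23.495°.
cos H₀ = −tan(+8.6°) tan(+23.495°) = -0.0657, H₀ = 1.6366 rad.
Bracket: H₀ sin φ sin δ + cos φ cos δ sin H₀ = 1.6366×0.14954×0.39867 + 0.98876×0.91710×0.99784 = 0.097569 + 0.904833 = 1.002402.
Q̄ = (S₀/π) × [bracket] = (589/π) × 1.002402 = 187.93 W/m².
— Configuration B (φ=+69.4°):
cos H₀ = −tan(+69.4°) tan(-12.800°) = 0.6044, H₀ = 0.9217 rad.
Bracket: H₀ sin φ sin δ + cos φ cos δ sin H₀ = 0.9217×0.93606×-0.22155 + 0.35184×0.97515×0.79665 = -0.191146 + 0.273328 = 0.082182.
Q̄ = (S₀/π) × [bracket] = (589/π) × 0.082182 = 15.408 W/m².
Ratio Q̄_A / Q̄_B = 187.93 / 15.408 = 12.20.

Q̄_A / Q̄_B ≈ 12.2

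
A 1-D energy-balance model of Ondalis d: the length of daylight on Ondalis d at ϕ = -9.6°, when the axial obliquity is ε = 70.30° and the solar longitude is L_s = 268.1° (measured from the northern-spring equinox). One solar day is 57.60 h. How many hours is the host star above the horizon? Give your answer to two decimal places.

Solar declination: sin δ = sin ε · sin L_s = sin 70.30° × sin 268.1° = -0.94095, so δ = -70.212°.
cos h₀ = −tan ϕ · tan δ = −tan(-9.6°) × tan(-70.212°) = -0.4701, so h₀ = 2.0602 rad = 118.04°.
Daylight = 2h₀/(2π) × 57.60 h = (2.0602/π) × 57.60 = 37.77 h.

37.77 h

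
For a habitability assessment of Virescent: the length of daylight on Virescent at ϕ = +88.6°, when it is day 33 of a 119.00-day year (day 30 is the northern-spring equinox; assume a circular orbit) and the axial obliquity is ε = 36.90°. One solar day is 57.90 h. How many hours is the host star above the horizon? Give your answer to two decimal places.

Solar longitude: L_s = 360° × (33 − 30)/119.00 = 9.076°.
sin δ = sin 36.90° × sin 9.076° = 0.09471, so δ = +5.435°.
Sunrise equation: cos h₀ = −tan ϕ · tan δ = -3.8928 ≤ −1, so the host star never sets (polar day) and h₀ = π.
Daylight = 2h₀/(2π) × 57.90 h = (3.1416/π) × 57.90 = 57.90 h.

57.90 h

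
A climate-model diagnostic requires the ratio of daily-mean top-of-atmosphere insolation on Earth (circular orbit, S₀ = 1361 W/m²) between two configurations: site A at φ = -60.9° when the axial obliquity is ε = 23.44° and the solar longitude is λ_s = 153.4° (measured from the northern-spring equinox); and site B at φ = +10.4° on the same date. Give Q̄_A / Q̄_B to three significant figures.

— Configuration A (φ=-60.9°):
Solar declination: sin δ = sin ε · sin λ_s = sin 23.44° × sin 153.4° = 0.17811, so δ = +10.260°.
cos H₀ = −tan(-60.9°) tan(+10.260°) = 0.3252, H₀ = 1.2396 rad.
Bracket: H₀ sin φ sin δ + cos φ cos δ sin H₀ = 1.2396×-0.87377×0.17811 + 0.48634×0.98401×0.94564 = -0.192915 + 0.452549 = 0.259634.
Q̄ = (S₀/π) × [bracket] = (1361/π) × 0.259634 = 112.48 W/m².
— Configuration B (φ=+10.4°):
cos H₀ = −tan(+10.4°) tan(+10.260°) = -0.0332, H₀ = 1.6040 rad.
Bracket: H₀ sin φ sin δ + cos φ cos δ sin H₀ = 1.6040×0.18052×0.17811 + 0.98357×0.98401×0.99945 = 0.051572 + 0.967310 = 1.018882.
Q̄ = (S₀/π) × [bracket] = (1361/π) × 1.018882 = 441.40 W/m².
Ratio Q̄_A / Q̄_B = 112.48 / 441.40 = 0.2548.

Q̄_A / Q̄_B ≈ 0.255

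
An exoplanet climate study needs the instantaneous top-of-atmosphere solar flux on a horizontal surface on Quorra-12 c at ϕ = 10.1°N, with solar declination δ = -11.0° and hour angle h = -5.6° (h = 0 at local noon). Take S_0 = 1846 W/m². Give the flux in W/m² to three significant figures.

cos θ_z = sin ϕ sin δ + cos ϕ cos δ cos h = -0.033462 + 0.961803 = 0.928341.
Flux = S_0 · cos θ_z = 1846 × 0.928341 = 1714 W/m².

1.71e+03 W/m²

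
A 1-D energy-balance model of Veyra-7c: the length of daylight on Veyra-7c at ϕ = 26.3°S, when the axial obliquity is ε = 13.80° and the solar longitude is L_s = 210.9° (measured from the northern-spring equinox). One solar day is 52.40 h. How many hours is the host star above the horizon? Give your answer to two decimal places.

Solar declination: sin δ = sin ε · sin L_s = sin 13.80° × sin 210.9° = -0.12250, so δ = -7.036°.
cos h₀ = −tan ϕ · tan δ = −tan(-26.3°) × tan(-7.036°) = -0.0610, so h₀ = 1.6318 rad = 93.50°.
Daylight = 2h₀/(2π) × 52.40 h = (1.6318/π) × 52.40 = 27.22 h.

27.22 h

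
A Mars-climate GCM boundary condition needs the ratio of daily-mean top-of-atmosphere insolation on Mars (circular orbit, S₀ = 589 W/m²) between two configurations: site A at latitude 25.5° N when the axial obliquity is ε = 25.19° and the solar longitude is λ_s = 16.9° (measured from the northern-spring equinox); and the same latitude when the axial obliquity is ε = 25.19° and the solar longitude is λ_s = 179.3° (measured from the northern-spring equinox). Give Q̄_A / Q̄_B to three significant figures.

— Configuration A (φ=+25.5°):
Solar declination: sin δ = sin ε · sin λ_s = sin 25.19° × sin 16.9° = 0.12373, so δ = +7.107°.
cos H₀ = −tan(+25.5°) tan(+7.107°) = -0.0595, H₀ = 1.6303 rad.
Bracket: H₀ sin φ sin δ + cos φ cos δ sin H₀ = 1.6303×0.43051×0.12373 + 0.90259×0.99232×0.99823 = 0.086841 + 0.894073 = 0.980914.
Q̄ = (S₀/π) × [bracket] = (589/π) × 0.980914 = 183.91 W/m².
— Configuration B (φ=+25.5°):
Solar declination: sin δ = sin ε · sin λ_s = sin 25.19° × sin 179.3° = 0.00520, so δ = +0.298°.
cos H₀ = −tan(+25.5°) tan(+0.298°) = -0.0025, H₀ = 1.5733 rad.
Bracket: H₀ sin φ sin δ + cos φ cos δ sin H₀ = 1.5733×0.43051×0.00520 + 0.90259×0.99999×1.00000 = 0.003522 + 0.902581 = 0.906103.
Q̄ = (S₀/π) × [bracket] = (589/π) × 0.906103 = 169.88 W/m².
Ratio Q̄_A / Q̄_B = 183.91 / 169.88 = 1.083.

Q̄_A / Q̄_B ≈ 1.08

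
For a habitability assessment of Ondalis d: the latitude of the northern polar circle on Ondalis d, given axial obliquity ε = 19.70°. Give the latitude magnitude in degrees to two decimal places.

The polar circle is the lowest latitude that experiences at least one full rotation of continuous daylight at the northern-summer solstice; it lies at |φ| = 90° − ε = 90° − 19.70° = 70.30°.

70.30°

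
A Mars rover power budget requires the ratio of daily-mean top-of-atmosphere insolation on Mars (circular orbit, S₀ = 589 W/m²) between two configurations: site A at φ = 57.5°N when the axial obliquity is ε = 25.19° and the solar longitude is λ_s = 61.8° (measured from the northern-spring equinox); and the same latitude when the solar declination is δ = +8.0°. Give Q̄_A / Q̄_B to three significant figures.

Q̄_A / Q̄_B ≈ 1.51

— Configuration A (φ=+57.5°):
Solar declination: sin δ = sin ε · sin λ_s = sin 25.19° × sin 61.8° = 0.37510, so δ = +22.031°.
cos H₀ = −tan(+57.5°) tan(+22.031°) = -0.6352, H₀ = 2.2590 rad.
Bracket: H₀ sin φ sin δ + cos φ cos δ sin H₀ = 2.2590×0.84339×0.37510 + 0.53730×0.92698×0.77237 = 0.714647 + 0.384692 = 1.099339.
Q̄ = (S₀/π) × [bracket] = (589/π) × 1.099339 = 206.11 W/m².
— Configuration B (φ=+57.5°):
cos H₀ = −tan(+57.5°) tan(+8.000°) = -0.2206, H₀ = 1.7932 rad.
Bracket: H₀ sin φ sin δ + cos φ cos δ sin H₀ = 1.7932×0.84339×0.13917 + 0.53730×0.99027×0.97536 = 0.210476 + 0.518962 = 0.729438.
Q̄ = (S₀/π) × [bracket] = (589/π) × 0.729438 = 136.76 W/m².
Ratio Q̄_A / Q̄_B = 206.11 / 136.76 = 1.507.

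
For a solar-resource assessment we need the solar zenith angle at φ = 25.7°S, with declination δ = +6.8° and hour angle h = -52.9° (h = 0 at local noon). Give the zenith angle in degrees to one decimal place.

θ_z = 60.8°

cos θ_z = sin φ sin δ + cos φ cos δ cos h = -0.051347 + 0.539713 = 0.488366.
θ_z = arccos(0.488366) = 60.8°.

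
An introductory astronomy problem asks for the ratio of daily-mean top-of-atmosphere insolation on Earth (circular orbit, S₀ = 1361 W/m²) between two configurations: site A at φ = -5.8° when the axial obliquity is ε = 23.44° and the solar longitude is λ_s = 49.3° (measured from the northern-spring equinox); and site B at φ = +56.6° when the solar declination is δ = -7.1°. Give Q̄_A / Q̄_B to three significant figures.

— Configuration A (φ=-5.8°):
Solar declination: sin δ = sin ε · sin λ_s = sin 23.44° × sin 49.3° = 0.30158, so δ = +17.552°.
cos H₀ = −tan(-5.8°) tan(+17.552°) = 0.0321, H₀ = 1.5387 rad.
Bracket: H₀ sin φ sin δ + cos φ cos δ sin H₀ = 1.5387×-0.10106×0.30158 + 0.99488×0.95344×0.99948 = -0.046896 + 0.948065 = 0.901169.
Q̄ = (S₀/π) × [bracket] = (1361/π) × 0.901169 = 390.40 W/m².
— Configuration B (φ=+56.6°):
cos H₀ = −tan(+56.6°) tan(-7.100°) = 0.1889, H₀ = 1.3808 rad.
Bracket: H₀ sin φ sin δ + cos φ cos δ sin H₀ = 1.3808×0.83485×-0.12360 + 0.55048×0.99233×0.98200 = -0.142481 + 0.536425 = 0.393944.
Q̄ = (S₀/π) × [bracket] = (1361/π) × 0.393944 = 170.66 W/m².
Ratio Q̄_A / Q̄_B = 390.40 / 170.66 = 2.288.

Q̄_A / Q̄_B ≈ 2.29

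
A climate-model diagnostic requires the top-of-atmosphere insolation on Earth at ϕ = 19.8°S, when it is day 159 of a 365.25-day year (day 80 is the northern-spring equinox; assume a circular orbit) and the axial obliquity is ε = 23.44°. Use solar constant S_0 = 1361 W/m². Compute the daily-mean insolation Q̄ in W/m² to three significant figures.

Solar longitude: L_s = 360° × (159 − 80)/365.25 = 77.864°.
sin δ = sin 23.44° × sin 77.864° = 0.38890, so δ = +22.886°.
cos h₀ = −tan(-19.8°) tan(+22.886°) = 0.1520, h₀ = 1.4182 rad.
Bracket: h₀ sin ϕ sin δ + cos ϕ cos δ sin h₀ = 1.4182×-0.33874×0.38890 + 0.94088×0.92128×0.98838 = -0.186828 + 0.856742 = 0.669914.
Q̄ = (S_0/π) × [bracket] = (1361/π) × 0.669914 = 290.2 W/m².

Q̄ ≈ 290 W/m²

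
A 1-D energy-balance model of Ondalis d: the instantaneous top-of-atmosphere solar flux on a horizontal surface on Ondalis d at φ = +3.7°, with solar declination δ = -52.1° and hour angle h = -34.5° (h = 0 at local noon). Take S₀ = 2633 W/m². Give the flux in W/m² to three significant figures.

cos θ_z = sin φ sin δ + cos φ cos δ cos h = -0.050921 + 0.505193 = 0.454272.
Flux = S₀ · cos θ_z = 2633 × 0.454272 = 1196 W/m².

1.20e+03 W/m²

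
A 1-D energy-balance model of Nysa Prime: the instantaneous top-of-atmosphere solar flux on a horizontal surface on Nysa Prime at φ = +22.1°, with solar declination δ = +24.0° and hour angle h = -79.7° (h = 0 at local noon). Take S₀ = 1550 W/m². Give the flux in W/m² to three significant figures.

472 W/m²

cos θ_z = sin φ sin δ + cos φ cos δ cos h = 0.153024 + 0.151343 = 0.304367.
Flux = S₀ · cos θ_z = 1550 × 0.304367 = 471.8 W/m².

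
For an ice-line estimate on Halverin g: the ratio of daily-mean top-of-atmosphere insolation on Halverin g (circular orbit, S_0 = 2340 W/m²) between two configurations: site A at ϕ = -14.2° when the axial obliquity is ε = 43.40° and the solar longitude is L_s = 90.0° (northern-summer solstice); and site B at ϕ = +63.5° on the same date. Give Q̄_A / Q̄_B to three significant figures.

— Configuration A (ϕ=-14.2°):
Solar declination: sin δ = sin ε · sin L_s = sin 43.40° × sin 90.0° = 0.68709, so δ = +43.400°.
cos h₀ = −tan(-14.2°) tan(+43.400°) = 0.2393, h₀ = 1.3292 rad.
Bracket: h₀ sin ϕ sin δ + cos ϕ cos δ sin h₀ = 1.3292×-0.24531×0.68709 + 0.96945×0.72657×0.97095 = -0.224037 + 0.683911 = 0.459874.
Q̄ = (S_0/π) × [bracket] = (2340/π) × 0.459874 = 342.53 W/m².
— Configuration B (ϕ=+63.5°):
cos h₀ = −tan(+63.5°) tan(+43.400°) = -1.8967 ≤ −1 ⇒ polar day, h₀ = π.
Bracket: h₀ sin ϕ sin δ + cos ϕ cos δ sin h₀ = 3.1416×0.89493×0.68709 + 0.44620×0.72657×0.00000 = 1.931762 + 0.000000 = 1.931762.
Q̄ = (S_0/π) × [bracket] = (2340/π) × 1.931762 = 1438.9 W/m².
Ratio Q̄_A / Q̄_B = 342.53 / 1438.9 = 0.2380.

Q̄_A / Q̄_B ≈ 0.238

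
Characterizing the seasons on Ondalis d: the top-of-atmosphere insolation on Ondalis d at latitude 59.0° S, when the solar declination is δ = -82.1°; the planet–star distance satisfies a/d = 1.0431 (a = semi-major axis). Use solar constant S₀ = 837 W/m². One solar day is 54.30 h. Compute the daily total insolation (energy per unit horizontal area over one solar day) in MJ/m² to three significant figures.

151 MJ/m²

cos H₀ = −tan(-59.0°) tan(-82.100°) = -11.9938 ≤ −1 ⇒ polar day, H₀ = π.
Bracket: H₀ sin φ sin δ + cos φ cos δ sin H₀ = 3.1416×-0.85717×-0.99051 + 0.51504×0.13744×0.00000 = 2.667330 + 0.000000 = 2.667330.
Inverse-square distance factor (a/d)² = 1.0431² = 1.088058.
Q̄ = (S₀/π) × 1.088058 × [bracket] = (837/π) × 1.088058 × 2.667330 = 773.22 W/m².
Daily total = Q̄ × 54.30 h × 3600 s/h = 773.22 × 54.30 × 3600 / 10⁶ = 151.1 MJ/m².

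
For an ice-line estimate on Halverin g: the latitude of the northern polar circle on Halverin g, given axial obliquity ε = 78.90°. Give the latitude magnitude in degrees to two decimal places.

11.10°

The polar circle is the lowest latitude that experiences at least one full rotation of continuous daylight at the northern-summer solstice; it lies at |φ| = 90° − ε = 90° − 78.90° = 11.10°.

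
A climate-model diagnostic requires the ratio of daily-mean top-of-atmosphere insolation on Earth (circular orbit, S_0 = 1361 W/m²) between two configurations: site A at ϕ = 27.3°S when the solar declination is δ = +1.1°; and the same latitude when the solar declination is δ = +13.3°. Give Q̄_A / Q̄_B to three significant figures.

— Configuration A (ϕ=-27.3°):
cos h₀ = −tan(-27.3°) tan(+1.100°) = 0.0099, h₀ = 1.5609 rad.
Bracket: h₀ sin ϕ sin δ + cos ϕ cos δ sin h₀ = 1.5609×-0.45865×0.01920 + 0.88862×0.99982×0.99995 = -0.013745 + 0.888416 = 0.874671.
Q̄ = (S_0/π) × [bracket] = (1361/π) × 0.874671 = 378.92 W/m².
— Configuration B (ϕ=-27.3°):
cos h₀ = −tan(-27.3°) tan(+13.300°) = 0.1220, h₀ = 1.4485 rad.
Bracket: h₀ sin ϕ sin δ + cos ϕ cos δ sin h₀ = 1.4485×-0.45865×0.23005 + 0.88862×0.97318×0.99253 = -0.152835 + 0.858327 = 0.705492.
Q̄ = (S_0/π) × [bracket] = (1361/π) × 0.705492 = 305.63 W/m².
Ratio Q̄_A / Q̄_B = 378.92 / 305.63 = 1.240.

Q̄_A / Q̄_B ≈ 1.24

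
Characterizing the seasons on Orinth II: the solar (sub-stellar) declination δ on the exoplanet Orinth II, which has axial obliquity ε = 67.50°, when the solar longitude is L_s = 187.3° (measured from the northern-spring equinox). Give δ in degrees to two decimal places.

δ = -6.74°

sin δ = sin ε · sin L_s = sin 67.50° × sin 187.3° = -0.117392.
δ = arcsin(-0.117392) = -6.74°.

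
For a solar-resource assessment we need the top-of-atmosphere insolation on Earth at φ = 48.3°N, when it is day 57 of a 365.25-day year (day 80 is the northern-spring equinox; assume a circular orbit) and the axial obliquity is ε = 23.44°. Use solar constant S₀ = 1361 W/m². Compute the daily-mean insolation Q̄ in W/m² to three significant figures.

Solar longitude: λ_s = 360° × (57 − 80)/365.25 = -22.669°, i.e. -22.669° + 360° = 337.331°.
sin δ = sin 23.44° × sin 337.331° = -0.15331, so δ = -8.819°.
cos H₀ = −tan(+48.3°) tan(-8.819°) = 0.1741, H₀ = 1.3958 rad.
Bracket: H₀ sin φ sin δ + cos φ cos δ sin H₀ = 1.3958×0.74664×-0.15331 + 0.66523×0.98818×0.98472 = -0.159774 + 0.647322 = 0.487548.
Q̄ = (S₀/π) × [bracket] = (1361/π) × 0.487548 = 211.2 W/m².

Q̄ ≈ 211 W/m²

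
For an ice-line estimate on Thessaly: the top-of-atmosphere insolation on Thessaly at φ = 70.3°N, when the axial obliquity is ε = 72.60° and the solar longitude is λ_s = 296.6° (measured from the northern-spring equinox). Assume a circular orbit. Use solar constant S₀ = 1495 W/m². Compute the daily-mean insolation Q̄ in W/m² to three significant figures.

Solar declination: sin δ = sin ε · sin λ_s = sin 72.60° × sin 296.6° = -0.85324, so δ = -58.566°.
cos H₀ = −tan(+70.3°) tan(-58.566°) = 4.5693 ≥ 1 ⇒ polar night, H₀ = 0 and Q̄ = 0.

Q̄ ≈ 0.00 W/m²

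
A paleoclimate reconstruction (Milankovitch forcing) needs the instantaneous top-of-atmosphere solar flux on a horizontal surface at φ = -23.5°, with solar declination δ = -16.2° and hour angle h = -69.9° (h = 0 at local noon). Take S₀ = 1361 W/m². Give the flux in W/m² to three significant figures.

563 W/m²

cos θ_z = sin φ sin δ + cos φ cos δ cos h = 0.111247 + 0.302643 = 0.413890.
Flux = S₀ · cos θ_z = 1361 × 0.413890 = 563.3 W/m².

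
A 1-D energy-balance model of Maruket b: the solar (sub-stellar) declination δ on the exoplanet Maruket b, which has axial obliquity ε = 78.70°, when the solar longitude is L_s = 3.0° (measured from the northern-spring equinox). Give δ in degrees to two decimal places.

sin δ = sin ε · sin L_s = sin 78.70° × sin 3.0° = 0.051321.
δ = arcsin(0.051321) = +2.94°.

δ = +2.94°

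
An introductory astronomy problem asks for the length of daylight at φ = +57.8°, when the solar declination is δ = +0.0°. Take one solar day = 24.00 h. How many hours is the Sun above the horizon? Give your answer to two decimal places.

12.00 h

cos H₀ = −tan φ · tan δ = −tan(+57.8°) × tan(+0.000°) = -0.0000, so H₀ = 1.5708 rad = 90.00°.
Daylight = 2H₀/(2π) × 24.00 h = (1.5708/π) × 24.00 = 12.00 h.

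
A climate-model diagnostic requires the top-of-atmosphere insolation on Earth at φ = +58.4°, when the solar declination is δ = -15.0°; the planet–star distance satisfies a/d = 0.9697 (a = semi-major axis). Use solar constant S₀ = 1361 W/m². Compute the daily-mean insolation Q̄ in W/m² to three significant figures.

Q̄ ≈ 85.0 W/m²

cos H₀ = −tan(+58.4°) tan(-15.000°) = 0.4355, H₀ = 1.1202 rad.
Bracket: H₀ sin φ sin δ + cos φ cos δ sin H₀ = 1.1202×0.85173×-0.25882 + 0.52399×0.96593×0.90017 = -0.246942 + 0.455610 = 0.208668.
Inverse-square distance factor (a/d)² = 0.9697² = 0.940318.
Q̄ = (S₀/π) × 0.940318 × [bracket] = (1361/π) × 0.940318 × 0.208668 = 85.00 W/m².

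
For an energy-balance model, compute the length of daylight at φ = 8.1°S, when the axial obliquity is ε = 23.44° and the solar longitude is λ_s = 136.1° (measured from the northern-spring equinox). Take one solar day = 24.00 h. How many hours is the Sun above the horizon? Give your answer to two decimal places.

Solar declination: sin δ = sin ε · sin λ_s = sin 23.44° × sin 136.1° = 0.27583, so δ = +16.011°.
cos H₀ = −tan φ · tan δ = −tan(-8.1°) × tan(+16.011°) = 0.0408, so H₀ = 1.5299 rad = 87.66°.
Daylight = 2H₀/(2π) × 24.00 h = (1.5299/π) × 24.00 = 11.69 h.

11.69 h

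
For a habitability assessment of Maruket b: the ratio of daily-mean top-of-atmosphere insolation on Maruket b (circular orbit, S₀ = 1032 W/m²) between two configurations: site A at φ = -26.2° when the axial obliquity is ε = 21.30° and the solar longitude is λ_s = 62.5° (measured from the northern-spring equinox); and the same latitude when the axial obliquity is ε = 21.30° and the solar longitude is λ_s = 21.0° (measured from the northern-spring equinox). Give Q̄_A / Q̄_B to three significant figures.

Q̄_A / Q̄_B ≈ 0.796

— Configuration A (φ=-26.2°):
Solar declination: sin δ = sin ε · sin λ_s = sin 21.30° × sin 62.5° = 0.32221, so δ = +18.796°.
cos H₀ = −tan(-26.2°) tan(+18.796°) = 0.1675, H₀ = 1.4025 rad.
Bracket: H₀ sin φ sin δ + cos φ cos δ sin H₀ = 1.4025×-0.44151×0.32221 + 0.89726×0.94667×0.98588 = -0.199518 + 0.837415 = 0.637897.
Q̄ = (S₀/π) × [bracket] = (1032/π) × 0.637897 = 209.55 W/m².
— Configuration B (φ=-26.2°):
Solar declination: sin δ = sin ε · sin λ_s = sin 21.30° × sin 21.0° = 0.13018, so δ = +7.480°.
cos H₀ = −tan(-26.2°) tan(+7.480°) = 0.0646, H₀ = 1.5061 rad.
Bracket: H₀ sin φ sin δ + cos φ cos δ sin H₀ = 1.5061×-0.44151×0.13018 + 0.89726×0.99149×0.99791 = -0.086564 + 0.887765 = 0.801201.
Q̄ = (S₀/π) × [bracket] = (1032/π) × 0.801201 = 263.19 W/m².
Ratio Q̄_A / Q̄_B = 209.55 / 263.19 = 0.7962.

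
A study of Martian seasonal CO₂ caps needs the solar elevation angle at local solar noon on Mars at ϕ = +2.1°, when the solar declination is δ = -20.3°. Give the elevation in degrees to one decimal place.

67.6°

At local noon the hour angle is zero, so the zenith angle equals |ϕ − δ| = |+2.1° − (-20.300°)| = 22.400°.
Elevation = 90° − 22.400° = 67.6°.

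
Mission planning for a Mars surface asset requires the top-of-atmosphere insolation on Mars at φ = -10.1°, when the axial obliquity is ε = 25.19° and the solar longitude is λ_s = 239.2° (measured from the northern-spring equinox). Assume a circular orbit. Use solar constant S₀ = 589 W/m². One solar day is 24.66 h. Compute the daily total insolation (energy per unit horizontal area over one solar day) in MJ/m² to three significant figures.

Solar declination: sin δ = sin ε · sin λ_s = sin 25.19° × sin 239.2° = -0.36559, so δ = -21.444°.
cos H₀ = −tan(-10.1°) tan(-21.444°) = -0.0700, H₀ = 1.6408 rad.
Bracket: H₀ sin φ sin δ + cos φ cos δ sin H₀ = 1.6408×-0.17537×-0.36559 + 0.98450×0.93078×0.99755 = 0.105197 + 0.914108 = 1.019305.
Q̄ = (S₀/π) × [bracket] = (589/π) × 1.019305 = 191.10 W/m².
Daily total = Q̄ × 24.66 h × 3600 s/h = 191.10 × 24.66 × 3600 / 10⁶ = 16.97 MJ/m².

17.0 MJ/m²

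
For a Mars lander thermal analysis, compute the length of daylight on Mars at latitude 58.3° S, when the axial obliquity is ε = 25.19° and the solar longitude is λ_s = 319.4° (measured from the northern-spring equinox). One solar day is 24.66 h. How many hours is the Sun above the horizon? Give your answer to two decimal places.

16.14 h

Solar declination: sin δ = sin ε · sin λ_s = sin 25.19° × sin 319.4° = -0.27698, so δ = -16.080°.
cos H₀ = −tan φ · tan δ = −tan(-58.3°) × tan(-16.080°) = -0.4667, so H₀ = 2.0564 rad = 117.82°.
Daylight = 2H₀/(2π) × 24.66 h = (2.0564/π) × 24.66 = 16.14 h.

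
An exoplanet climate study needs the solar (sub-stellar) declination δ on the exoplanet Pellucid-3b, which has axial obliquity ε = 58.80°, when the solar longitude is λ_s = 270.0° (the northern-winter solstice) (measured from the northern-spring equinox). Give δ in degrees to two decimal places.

δ = -58.80°

sin δ = sin ε · sin λ_s = sin 58.80° × sin 270.0° = -0.855364.
δ = arcsin(-0.855364) = -58.80°.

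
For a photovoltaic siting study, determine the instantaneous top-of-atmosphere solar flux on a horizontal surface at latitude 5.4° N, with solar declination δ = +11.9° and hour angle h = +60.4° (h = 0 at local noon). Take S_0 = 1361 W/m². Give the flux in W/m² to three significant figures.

681 W/m²

cos θ_z = sin ϕ sin δ + cos ϕ cos δ cos h = 0.019406 + 0.481182 = 0.500588.
Flux = S_0 · cos θ_z = 1361 × 0.500588 = 681.3 W/m².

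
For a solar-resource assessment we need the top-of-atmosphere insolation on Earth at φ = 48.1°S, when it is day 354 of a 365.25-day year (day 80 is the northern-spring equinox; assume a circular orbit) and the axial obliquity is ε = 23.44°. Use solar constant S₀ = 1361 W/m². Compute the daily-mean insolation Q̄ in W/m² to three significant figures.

Solar longitude: λ_s = 360° × (354 − 80)/365.25 = 270.062°.
sin δ = sin 23.44° × sin 270.062° = -0.39779, so δ = -23.440°.
cos H₀ = −tan(-48.1°) tan(-23.440°) = -0.4832, H₀ = 2.0751 rad.
Bracket: H₀ sin φ sin δ + cos φ cos δ sin H₀ = 2.0751×-0.74431×-0.39779 + 0.66783×0.91748×0.87550 = 0.614394 + 0.536437 = 1.150831.
Q̄ = (S₀/π) × [bracket] = (1361/π) × 1.150831 = 498.6 W/m².

Q̄ ≈ 499 W/m²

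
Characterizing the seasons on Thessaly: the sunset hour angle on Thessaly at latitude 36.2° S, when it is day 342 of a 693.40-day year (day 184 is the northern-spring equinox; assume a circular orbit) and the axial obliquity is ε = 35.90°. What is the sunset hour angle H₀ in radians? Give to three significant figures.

H₀ = 1.02 rad

Solar longitude: λ_s = 360° × (342 − 184)/693.40 = 82.031°.
sin δ = sin 35.90° × sin 82.031° = 0.58071, so δ = +35.500°.
cos H₀ = −tan φ · tan δ = −tan(-36.2°) × tan(+35.500°) = 0.5221, so H₀ = 1.0215 rad = 58.53°.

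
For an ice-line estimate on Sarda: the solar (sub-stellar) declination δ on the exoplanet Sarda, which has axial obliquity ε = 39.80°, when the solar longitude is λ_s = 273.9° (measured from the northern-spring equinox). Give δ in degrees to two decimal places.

sin δ = sin ε · sin λ_s = sin 39.80° × sin 273.9° = -0.638627.
δ = arcsin(-0.638627) = -39.69°.

δ = -39.69°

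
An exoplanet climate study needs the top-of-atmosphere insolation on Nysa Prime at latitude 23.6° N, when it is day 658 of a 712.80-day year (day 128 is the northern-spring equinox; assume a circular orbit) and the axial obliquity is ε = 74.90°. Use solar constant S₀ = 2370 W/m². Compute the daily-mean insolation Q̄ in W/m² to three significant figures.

Solar longitude: λ_s = 360° × (658 − 128)/712.80 = 267.677°.
sin δ = sin 74.90° × sin 267.677° = -0.96468, so δ = -74.726°.
cos H₀ = −tan(+23.6°) tan(-74.726°) = 1.5999 ≥ 1 ⇒ polar night, H₀ = 0 and Q̄ = 0.

Q̄ ≈ 0.00 W/m²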